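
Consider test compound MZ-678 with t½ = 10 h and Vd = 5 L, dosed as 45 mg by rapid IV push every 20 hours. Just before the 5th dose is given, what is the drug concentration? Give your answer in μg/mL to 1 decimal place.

3.0 μg/mL

f = (1/2)^(τ/t½) = (1/2)^(20/10) ≈ 0.2500.
C₀ = D/Vd = 45/5 ≈ 9.000 μg/mL.
Before the 5th dose, 4 doses have been given. Superposition: Cmin = C₀·(f + f² + … + f^4).
≈ 9.000 × (0.2500 + 0.0625 + 0.0156 + 0.0039) ≈ 9.000 × 0.3320 ≈ 2.988 μg/mL.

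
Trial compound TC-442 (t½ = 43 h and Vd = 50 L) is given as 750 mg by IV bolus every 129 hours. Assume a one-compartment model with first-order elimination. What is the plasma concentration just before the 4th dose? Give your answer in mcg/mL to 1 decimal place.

f = (1/2)^(τ/t½) = (1/2)^(129/43) ≈ 0.1250.
C₀ = D/Vd = 750/50 ≈ 15.000 mcg/mL.
Before the 4th dose, 3 doses have been given. Superposition: Cmin = C₀·(f + f² + … + f^3).
≈ 15.000 × (0.1250 + 0.0156 + 0.0020) ≈ 15.000 × 0.1426 ≈ 2.139 mcg/mL.

2.1 mcg/mL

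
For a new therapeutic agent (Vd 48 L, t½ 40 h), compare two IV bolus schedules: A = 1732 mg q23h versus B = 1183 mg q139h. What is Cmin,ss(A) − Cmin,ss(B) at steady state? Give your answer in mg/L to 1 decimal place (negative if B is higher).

Regimen A: f = (1/2)^(23/40) ≈ 0.6713; Cmin,ss = (1732/48)·f/(1−f) ≈ 73.693 mg/L.
Regimen B: f = (1/2)^(139/40) ≈ 0.0899; Cmin,ss = (1183/48)·f/(1−f) ≈ 2.435 mg/L.
Difference ≈ 73.693 − 2.435 ≈ 71.258 mg/L.

71.3 mg/L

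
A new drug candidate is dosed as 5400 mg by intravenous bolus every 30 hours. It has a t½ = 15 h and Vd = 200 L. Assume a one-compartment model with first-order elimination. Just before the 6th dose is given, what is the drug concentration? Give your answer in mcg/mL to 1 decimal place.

9.0 mcg/mL

f = (1/2)^(τ/t½) = (1/2)^(30/15) ≈ 0.2500.
C₀ = D/Vd = 5400/200 ≈ 27.000 mcg/mL.
Before the 6th dose, 5 doses have been given. Superposition: Cmin = C₀·(f + f² + … + f^5).
≈ 27.000 × (0.2500 + 0.0625 + 0.0156 + 0.0039 + 0.0010) ≈ 27.000 × 0.3330 ≈ 8.991 mcg/mL.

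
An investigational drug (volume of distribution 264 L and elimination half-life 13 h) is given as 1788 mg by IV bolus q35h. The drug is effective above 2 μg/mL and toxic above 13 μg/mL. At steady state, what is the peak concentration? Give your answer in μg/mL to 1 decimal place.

8.0 μg/mL

k = ln2/t½ = ln2/13 ≈ 0.053319 h⁻¹; fraction remaining f = e^(−kτ) = e^(−0.053319×35) ≈ 0.1547.
Accumulation ratio R = 1/(1 − f) ≈ 1/0.8453 ≈ 1.1830.
Single-dose peak C₀ = D/Vd = 1788/264 ≈ 6.773 μg/mL.
Steady-state peak Cmax,ss = C₀·R ≈ 6.773 × 1.1830 ≈ 8.012 μg/mL.
Peak 8.0 μg/mL vs MTC 13 μg/mL: below toxic threshold.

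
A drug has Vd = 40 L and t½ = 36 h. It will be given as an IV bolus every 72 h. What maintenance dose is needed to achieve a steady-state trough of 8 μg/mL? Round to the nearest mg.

τ/t½ = 72/36 ≈ 2, so f = (1/2)^(72/36) ≈ 0.250000.
Cmin,ss = (D/Vd)·f/(1−f), so D = Cmin,ss·Vd·(1−f)/f.
D = 8 × 40 × (1−f)/f ≈ 8 × 40 × 3.00000 ≈ 960.00 mg.

960 mg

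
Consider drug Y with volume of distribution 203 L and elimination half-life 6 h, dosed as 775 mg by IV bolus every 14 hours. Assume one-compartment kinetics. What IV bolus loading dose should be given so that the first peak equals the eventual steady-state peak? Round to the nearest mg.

967 mg

f = (1/2)^(14/6) ≈ 0.198425; accumulation ratio R = 1/(1−f) ≈ 1.24754.
Loading dose to hit Cmax,ss on first dose: D_load = D_maint·R ≈ 775 × 1.24754 ≈ 966.84 mg.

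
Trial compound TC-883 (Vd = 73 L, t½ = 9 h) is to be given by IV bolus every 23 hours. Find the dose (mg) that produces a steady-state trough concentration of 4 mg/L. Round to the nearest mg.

τ/t½ = 23/9 ≈ 2.5556, so f = (1/2)^(23/9) ≈ 0.170099.
Cmin,ss = (D/Vd)·f/(1−f), so D = Cmin,ss·Vd·(1−f)/f.
D = 4 × 73 × (1−f)/f ≈ 4 × 73 × 4.87893 ≈ 1424.65 mg.

1425 mg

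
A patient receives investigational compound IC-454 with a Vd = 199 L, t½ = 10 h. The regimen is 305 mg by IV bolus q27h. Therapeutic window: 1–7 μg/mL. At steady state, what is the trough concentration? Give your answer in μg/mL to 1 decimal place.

0.3 μg/mL

Over one 27-h interval, 27/10 ≈ 2.7 half-lives elapse, leaving f ≈ 0.1539 of each dose.
Single-dose peak C₀ = D/Vd = 305/199 ≈ 1.533 μg/mL.
Steady-state trough Cmin,ss = C₀·f/(1−f) ≈ 1.533 × 0.1539/0.8461 ≈ 0.279 μg/mL.
Trough 0.3 μg/mL vs MEC 1 μg/mL: subtherapeutic.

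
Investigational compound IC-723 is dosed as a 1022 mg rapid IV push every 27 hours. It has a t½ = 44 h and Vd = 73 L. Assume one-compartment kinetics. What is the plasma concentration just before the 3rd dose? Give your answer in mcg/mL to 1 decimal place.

f = (1/2)^(τ/t½) = (1/2)^(27/44) ≈ 0.6535.
C₀ = D/Vd = 1022/73 ≈ 14.000 mcg/mL.
Before the 3rd dose, 2 doses have been given. Superposition: Cmin = C₀·(f + f²).
≈ 14.000 × (0.6535 + 0.4271) ≈ 14.000 × 1.0806 ≈ 15.128 mcg/mL.

15.1 mcg/mL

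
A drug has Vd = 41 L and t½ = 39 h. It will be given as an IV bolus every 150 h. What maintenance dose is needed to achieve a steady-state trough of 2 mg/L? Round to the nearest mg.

τ/t½ = 150/39 ≈ 3.8462, so f = (1/2)^(150/39) ≈ 0.069533.
Cmin,ss = (D/Vd)·f/(1−f), so D = Cmin,ss·Vd·(1−f)/f.
D = 2 × 41 × (1−f)/f ≈ 2 × 41 × 13.38166 ≈ 1097.30 mg.

1097 mg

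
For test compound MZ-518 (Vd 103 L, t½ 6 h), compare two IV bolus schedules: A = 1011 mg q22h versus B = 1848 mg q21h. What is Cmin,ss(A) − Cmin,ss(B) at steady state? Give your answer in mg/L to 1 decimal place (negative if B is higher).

Regimen A: f = (1/2)^(22/6) ≈ 0.0787; Cmin,ss = (1011/103)·f/(1−f) ≈ 0.838 mg/L.
Regimen B: f = (1/2)^(21/6) ≈ 0.0884; Cmin,ss = (1848/103)·f/(1−f) ≈ 1.740 mg/L.
Difference ≈ 0.838 − 1.740 ≈ -0.902 mg/L.

-0.9 mg/L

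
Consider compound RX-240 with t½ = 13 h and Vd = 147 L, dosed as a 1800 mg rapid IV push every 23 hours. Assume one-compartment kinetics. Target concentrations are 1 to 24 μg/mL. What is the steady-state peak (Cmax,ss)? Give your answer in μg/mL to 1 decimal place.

k = ln2/t½ = ln2/13 ≈ 0.053319 h⁻¹; fraction remaining f = e^(−kτ) = e^(−0.053319×23) ≈ 0.2934.
Accumulation ratio R = 1/(1 − f) ≈ 1/0.7066 ≈ 1.4152.
Single-dose peak C₀ = D/Vd = 1800/147 ≈ 12.245 μg/mL.
Cmax,ss = C₀/(1 − f) ≈ 12.245/0.7066 ≈ 17.329 μg/mL.
Peak 17.3 μg/mL vs MTC 24 μg/mL: below toxic threshold.

17.3 μg/mL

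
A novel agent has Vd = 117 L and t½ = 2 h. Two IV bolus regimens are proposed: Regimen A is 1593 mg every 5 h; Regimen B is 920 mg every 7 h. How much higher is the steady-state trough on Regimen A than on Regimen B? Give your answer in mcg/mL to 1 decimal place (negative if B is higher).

2.2 mcg/mL

Regimen A: f = (1/2)^(5/2) ≈ 0.1768; Cmin,ss = (1593/117)·f/(1−f) ≈ 2.924 mcg/mL.
Regimen B: f = (1/2)^(7/2) ≈ 0.0884; Cmin,ss = (920/117)·f/(1−f) ≈ 0.763 mcg/mL.
Difference ≈ 2.924 − 0.763 ≈ 2.161 mcg/mL.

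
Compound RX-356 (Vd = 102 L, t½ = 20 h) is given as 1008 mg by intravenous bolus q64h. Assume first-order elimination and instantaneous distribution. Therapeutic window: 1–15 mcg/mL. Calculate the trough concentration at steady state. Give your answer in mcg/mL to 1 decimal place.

1.2 mcg/mL

k = ln2/t½ = ln2/20 ≈ 0.034657 h⁻¹; fraction remaining f = e^(−kτ) = e^(−0.034657×64) ≈ 0.1088.
Each bolus raises the concentration by D/Vd = 1008/102 ≈ 9.882 mcg/mL.
Steady-state trough Cmin,ss = C₀·f/(1−f) ≈ 9.882 × 0.1088/0.8912 ≈ 1.206 mcg/mL.
Trough 1.2 mcg/mL vs MEC 1 mcg/mL: adequate.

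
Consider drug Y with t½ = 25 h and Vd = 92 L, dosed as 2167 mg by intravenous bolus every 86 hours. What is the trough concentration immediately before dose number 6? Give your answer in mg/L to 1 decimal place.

2.4 mg/L

f = (1/2)^(τ/t½) = (1/2)^(86/25) ≈ 0.0921.
C₀ = D/Vd = 2167/92 ≈ 23.554 mg/L.
Before the 6th dose, 5 doses have been given. Superposition: Cmin = C₀·(f + f² + … + f^5).
≈ 23.554 × (0.0921 + 0.0085 + 0.0008 + 0.0001 + 0.0000) ≈ 23.554 × 0.1015 ≈ 2.391 mg/L.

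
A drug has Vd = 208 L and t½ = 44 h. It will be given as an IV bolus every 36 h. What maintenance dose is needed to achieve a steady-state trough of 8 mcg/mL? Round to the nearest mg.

τ/t½ = 36/44 ≈ 0.81818, so f = (1/2)^(36/44) ≈ 0.567156.
Cmin,ss = (D/Vd)·f/(1−f), so D = Cmin,ss·Vd·(1−f)/f.
D = 8 × 208 × (1−f)/f ≈ 8 × 208 × 0.76318 ≈ 1269.93 mg.

1270 mg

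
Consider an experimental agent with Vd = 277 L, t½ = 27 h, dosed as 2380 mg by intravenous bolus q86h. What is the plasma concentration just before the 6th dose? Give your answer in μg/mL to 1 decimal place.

f = (1/2)^(τ/t½) = (1/2)^(86/27) ≈ 0.1099.
C₀ = D/Vd = 2380/277 ≈ 8.592 μg/mL.
Before the 6th dose, 5 doses have been given. Superposition: Cmin = C₀·(f + f² + … + f^5).
≈ 8.592 × (0.1099 + 0.0121 + 0.0013 + 0.0001 + 0.0000) ≈ 8.592 × 0.1234 ≈ 1.060 μg/mL.

1.1 μg/mL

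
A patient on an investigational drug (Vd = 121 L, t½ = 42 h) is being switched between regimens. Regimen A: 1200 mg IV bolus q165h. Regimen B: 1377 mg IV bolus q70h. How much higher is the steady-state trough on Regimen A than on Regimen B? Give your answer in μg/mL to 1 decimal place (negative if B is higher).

Regimen A: f = (1/2)^(165/42) ≈ 0.0657; Cmin,ss = (1200/121)·f/(1−f) ≈ 0.697 μg/mL.
Regimen B: f = (1/2)^(70/42) ≈ 0.3150; Cmin,ss = (1377/121)·f/(1−f) ≈ 5.233 μg/mL.
Difference ≈ 0.697 − 5.233 ≈ -4.536 μg/mL.

-4.5 μg/mL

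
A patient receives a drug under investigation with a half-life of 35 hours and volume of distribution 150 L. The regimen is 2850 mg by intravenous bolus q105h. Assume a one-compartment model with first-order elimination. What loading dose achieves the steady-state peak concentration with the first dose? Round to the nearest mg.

f = (1/2)^(105/35) ≈ 0.125000; accumulation ratio R = 1/(1−f) ≈ 1.14286.
Loading dose to hit Cmax,ss on first dose: D_load = D_maint·R ≈ 2850 × 1.14286 ≈ 3257.15 mg.

3257 mg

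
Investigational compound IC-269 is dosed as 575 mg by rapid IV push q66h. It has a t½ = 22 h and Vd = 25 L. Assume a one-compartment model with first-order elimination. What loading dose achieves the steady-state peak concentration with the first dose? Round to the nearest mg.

f = (1/2)^(66/22) ≈ 0.125000; accumulation ratio R = 1/(1−f) ≈ 1.14286.
Loading dose to hit Cmax,ss on first dose: D_load = D_maint·R ≈ 575 × 1.14286 ≈ 657.14 mg.

657 mg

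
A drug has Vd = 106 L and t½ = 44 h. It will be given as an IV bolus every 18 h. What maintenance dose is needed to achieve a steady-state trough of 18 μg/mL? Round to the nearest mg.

626 mg

τ/t½ = 18/44 ≈ 0.40909, so f = (1/2)^(18/44) ≈ 0.753098.
Cmin,ss = (D/Vd)·f/(1−f), so D = Cmin,ss·Vd·(1−f)/f.
D = 18 × 106 × (1−f)/f ≈ 18 × 106 × 0.32785 ≈ 625.54 mg.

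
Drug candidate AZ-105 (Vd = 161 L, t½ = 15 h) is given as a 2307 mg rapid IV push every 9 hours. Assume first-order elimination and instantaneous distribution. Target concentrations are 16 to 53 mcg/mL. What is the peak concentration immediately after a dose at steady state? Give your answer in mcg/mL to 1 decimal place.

k = ln2/t½ = ln2/15 ≈ 0.046210 h⁻¹; fraction remaining f = e^(−kτ) = e^(−0.046210×9) ≈ 0.6598.
Accumulation ratio R = 1/(1 − f) ≈ 1/0.3402 ≈ 2.9394.
Single-dose peak C₀ = D/Vd = 2307/161 ≈ 14.329 mcg/mL.
Steady-state peak Cmax,ss = C₀·R ≈ 14.329 × 2.9394 ≈ 42.119 mcg/mL.
Peak 42.1 mcg/mL vs MTC 53 mcg/mL: below toxic threshold.

42.1 mcg/mL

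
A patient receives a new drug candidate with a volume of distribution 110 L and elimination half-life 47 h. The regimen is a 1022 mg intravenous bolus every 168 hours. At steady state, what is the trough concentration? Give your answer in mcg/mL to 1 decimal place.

0.9 mcg/mL

k = ln2/t½ = ln2/47 ≈ 0.014748 h⁻¹; fraction remaining f = e^(−kτ) = e^(−0.014748×168) ≈ 0.0839.
Single-dose peak C₀ = D/Vd = 1022/110 ≈ 9.291 mcg/mL.
Steady-state trough Cmin,ss = C₀·f/(1−f) ≈ 9.291 × 0.0839/0.9161 ≈ 0.851 mcg/mL.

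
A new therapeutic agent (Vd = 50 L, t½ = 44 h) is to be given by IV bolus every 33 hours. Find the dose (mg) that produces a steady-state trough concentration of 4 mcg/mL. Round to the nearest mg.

τ/t½ = 33/44 ≈ 0.75, so f = (1/2)^(33/44) ≈ 0.594604.
Cmin,ss = (D/Vd)·f/(1−f), so D = Cmin,ss·Vd·(1−f)/f.
D = 4 × 50 × (1−f)/f ≈ 4 × 50 × 0.68179 ≈ 136.36 mg.

136 mg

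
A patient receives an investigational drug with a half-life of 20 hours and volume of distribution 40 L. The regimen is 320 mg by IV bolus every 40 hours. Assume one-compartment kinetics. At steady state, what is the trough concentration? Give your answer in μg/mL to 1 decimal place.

2.7 μg/mL

τ = 40 h = 2 half-lives, so f = (1/2)^2 = 0.25.
Accumulation ratio R = 1/(1 − f) = 1/0.75 = 4/3.
Single-dose peak C₀ = D/Vd = 320/40 = 8 μg/mL.
Steady-state peak Cmax,ss = C₀·R = 8 × 4/3 ≈ 10.667 μg/mL.
Steady-state trough Cmin,ss = Cmax,ss·f ≈ 10.667 × 0.25 ≈ 2.667 μg/mL.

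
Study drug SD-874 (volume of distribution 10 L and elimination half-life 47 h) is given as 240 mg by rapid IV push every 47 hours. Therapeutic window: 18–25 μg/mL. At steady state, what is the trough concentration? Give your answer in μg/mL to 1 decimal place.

τ = 47 h = 1 half-life, so f = (1/2)^1 = 0.5.
Accumulation ratio R = 1/(1 − f) = 1/0.5 = 2/1.
Single-dose peak C₀ = D/Vd = 240/10 = 24 μg/mL.
Steady-state peak Cmax,ss = C₀·R = 24 × 2/1 ≈ 48.000 μg/mL.
Steady-state trough Cmin,ss = Cmax,ss·f ≈ 48.000 × 0.5 ≈ 24.000 μg/mL.
Trough 24.0 μg/mL vs MEC 18 μg/mL: adequate.

24.0 μg/mL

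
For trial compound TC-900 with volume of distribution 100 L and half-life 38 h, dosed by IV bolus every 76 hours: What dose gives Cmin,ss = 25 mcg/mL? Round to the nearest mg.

7500 mg

τ/t½ = 76/38 ≈ 2, so f = (1/2)^(76/38) ≈ 0.250000.
Cmin,ss = (D/Vd)·f/(1−f), so D = Cmin,ss·Vd·(1−f)/f.
D = 25 × 100 × (1−f)/f ≈ 25 × 100 × 3.00000 ≈ 7500.00 mg.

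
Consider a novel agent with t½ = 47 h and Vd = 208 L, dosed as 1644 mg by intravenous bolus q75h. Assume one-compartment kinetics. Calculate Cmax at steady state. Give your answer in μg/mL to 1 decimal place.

τ/t½ = 75/47 ≈ 1.5957, so fraction remaining f = (1/2)^(75/47) ≈ 0.3309.
Accumulation ratio R = 1/(1 − f) ≈ 1/0.6691 ≈ 1.4945.
Single-dose peak C₀ = D/Vd = 1644/208 ≈ 7.904 μg/mL.
Steady-state peak Cmax,ss = C₀·R ≈ 7.904 × 1.4945 ≈ 11.813 μg/mL.

11.8 μg/mL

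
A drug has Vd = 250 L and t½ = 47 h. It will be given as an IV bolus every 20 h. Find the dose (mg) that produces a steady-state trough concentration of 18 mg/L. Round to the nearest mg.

τ/t½ = 20/47 ≈ 0.42553, so f = (1/2)^(20/47) ≈ 0.744564.
Cmin,ss = (D/Vd)·f/(1−f), so D = Cmin,ss·Vd·(1−f)/f.
D = 18 × 250 × (1−f)/f ≈ 18 × 250 × 0.34307 ≈ 1543.81 mg.

1544 mg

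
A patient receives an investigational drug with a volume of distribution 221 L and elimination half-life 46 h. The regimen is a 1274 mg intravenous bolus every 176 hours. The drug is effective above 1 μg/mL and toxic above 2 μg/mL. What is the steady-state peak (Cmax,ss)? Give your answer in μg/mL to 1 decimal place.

6.2 μg/mL

Over one 176-h interval, 176/46 ≈ 3.8261 half-lives elapse, leaving f ≈ 0.0705 of each dose.
Accumulation ratio R = 1/(1 − f) ≈ 1/0.9295 ≈ 1.0758.
Each bolus raises the concentration by D/Vd = 1274/221 ≈ 5.765 μg/mL.
Cmax,ss = C₀/(1 − f) ≈ 5.765/0.9295 ≈ 6.202 μg/mL.
Peak 6.2 μg/mL vs MTC 2 μg/mL: exceeds toxic threshold.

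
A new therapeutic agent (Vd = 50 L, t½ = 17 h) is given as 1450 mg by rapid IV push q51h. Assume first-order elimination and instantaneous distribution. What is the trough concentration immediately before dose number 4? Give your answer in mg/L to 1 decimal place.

f = (1/2)^(τ/t½) = (1/2)^(51/17) ≈ 0.1250.
C₀ = D/Vd = 1450/50 ≈ 29.000 mg/L.
Before the 4th dose, 3 doses have been given. Superposition: Cmin = C₀·(f + f² + … + f^3).
≈ 29.000 × (0.1250 + 0.0156 + 0.0020) ≈ 29.000 × 0.1426 ≈ 4.135 mg/L.

4.1 mg/L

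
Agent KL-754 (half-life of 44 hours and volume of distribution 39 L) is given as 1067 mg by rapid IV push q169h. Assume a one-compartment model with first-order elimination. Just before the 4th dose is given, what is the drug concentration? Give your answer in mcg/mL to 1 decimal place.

f = (1/2)^(τ/t½) = (1/2)^(169/44) ≈ 0.0698.
C₀ = D/Vd = 1067/39 ≈ 27.359 mcg/mL.
Before the 4th dose, 3 doses have been given. Superposition: Cmin = C₀·(f + f² + … + f^3).
≈ 27.359 × (0.0698 + 0.0049 + 0.0003) ≈ 27.359 × 0.0750 ≈ 2.052 mcg/mL.

2.1 mcg/mL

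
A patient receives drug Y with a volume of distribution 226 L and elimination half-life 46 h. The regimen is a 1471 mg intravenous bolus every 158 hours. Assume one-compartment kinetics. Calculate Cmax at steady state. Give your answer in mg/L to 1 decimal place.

Over one 158-h interval, 158/46 ≈ 3.4348 half-lives elapse, leaving f ≈ 0.0925 of each dose.
At steady state, accumulation factor R = 1/(1 − e^(−kτ)) ≈ 1.1019.
Single-dose peak C₀ = D/Vd = 1471/226 ≈ 6.509 mg/L.
Steady-state peak Cmax,ss = C₀·R ≈ 6.509 × 1.1019 ≈ 7.172 mg/L.

7.2 mg/L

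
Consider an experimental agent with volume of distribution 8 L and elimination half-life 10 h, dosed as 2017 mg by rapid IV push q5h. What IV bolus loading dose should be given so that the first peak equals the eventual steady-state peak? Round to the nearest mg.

f = (1/2)^(5/10) ≈ 0.707107; accumulation ratio R = 1/(1−f) ≈ 3.41422.
Loading dose to hit Cmax,ss on first dose: D_load = D_maint·R ≈ 2017 × 3.41422 ≈ 6886.48 mg.

6886 mg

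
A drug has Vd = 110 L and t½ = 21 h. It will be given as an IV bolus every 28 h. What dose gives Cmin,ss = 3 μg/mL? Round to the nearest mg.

τ/t½ = 28/21 ≈ 1.3333, so f = (1/2)^(28/21) ≈ 0.396850.
Cmin,ss = (D/Vd)·f/(1−f), so D = Cmin,ss·Vd·(1−f)/f.
D = 3 × 110 × (1−f)/f ≈ 3 × 110 × 1.51984 ≈ 501.55 mg.

502 mg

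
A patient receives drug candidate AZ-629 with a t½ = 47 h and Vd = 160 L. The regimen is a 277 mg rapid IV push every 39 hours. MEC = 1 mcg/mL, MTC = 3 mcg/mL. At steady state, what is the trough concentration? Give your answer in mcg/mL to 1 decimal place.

2.2 mcg/mL

Over one 39-h interval, 39/47 ≈ 0.82979 half-lives elapse, leaving f ≈ 0.5626 of each dose.
At steady state, accumulation factor R = 1/(1 − e^(−kτ)) ≈ 2.2862.
Each bolus raises the concentration by D/Vd = 277/160 ≈ 1.731 mcg/mL.
Steady-state peak Cmax,ss = C₀·R ≈ 1.731 × 2.2862 ≈ 3.957 mcg/mL.
One interval later, Cmin,ss = Cmax,ss·e^(−kτ) ≈ 3.957 × 0.5626 ≈ 2.226 mcg/mL.
Trough 2.2 mcg/mL vs MEC 1 mcg/mL: adequate.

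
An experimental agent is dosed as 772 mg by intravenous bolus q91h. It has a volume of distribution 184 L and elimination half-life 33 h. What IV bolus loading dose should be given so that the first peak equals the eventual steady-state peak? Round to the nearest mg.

f = (1/2)^(91/33) ≈ 0.147872; accumulation ratio R = 1/(1−f) ≈ 1.17353.
Loading dose to hit Cmax,ss on first dose: D_load = D_maint·R ≈ 772 × 1.17353 ≈ 905.97 mg.

906 mg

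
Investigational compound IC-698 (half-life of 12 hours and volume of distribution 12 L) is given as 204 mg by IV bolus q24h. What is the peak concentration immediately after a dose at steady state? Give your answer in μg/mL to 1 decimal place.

τ = 24 h = 2 half-lives, so f = (1/2)^2 = 0.25.
At steady state, R = 1/(1 − 0.25) = 4/3.
Single-dose peak C₀ = D/Vd = 204/12 = 17 μg/mL.
Steady-state peak Cmax,ss = C₀·R = 17 × 4/3 ≈ 22.667 μg/mL.

22.7 μg/mL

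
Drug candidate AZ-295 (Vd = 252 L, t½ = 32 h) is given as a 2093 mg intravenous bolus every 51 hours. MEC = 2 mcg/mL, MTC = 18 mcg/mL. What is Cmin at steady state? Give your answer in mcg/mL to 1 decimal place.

τ/t½ = 51/32 ≈ 1.5938, so fraction remaining f = (1/2)^(51/32) ≈ 0.3313.
Accumulation ratio R = 1/(1 − f) ≈ 1/0.6687 ≈ 1.4954.
Each bolus raises the concentration by D/Vd = 2093/252 ≈ 8.306 mcg/mL.
Steady-state peak Cmax,ss = C₀·R ≈ 8.306 × 1.4954 ≈ 12.421 mcg/mL.
Steady-state trough Cmin,ss = Cmax,ss·f ≈ 12.421 × 0.3313 ≈ 4.115 mcg/mL.
Trough 4.1 mcg/mL vs MEC 2 mcg/mL: adequate.

4.1 mcg/mL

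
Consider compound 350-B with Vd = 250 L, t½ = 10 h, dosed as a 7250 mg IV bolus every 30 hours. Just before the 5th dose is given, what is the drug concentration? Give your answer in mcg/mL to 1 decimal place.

4.1 mcg/mL

f = (1/2)^(τ/t½) = (1/2)^(30/10) ≈ 0.1250.
C₀ = D/Vd = 7250/250 ≈ 29.000 mcg/mL.
Before the 5th dose, 4 doses have been given. Superposition: Cmin = C₀·(f + f² + … + f^4).
≈ 29.000 × (0.1250 + 0.0156 + 0.0020 + 0.0002) ≈ 29.000 × 0.1428 ≈ 4.141 mcg/mL.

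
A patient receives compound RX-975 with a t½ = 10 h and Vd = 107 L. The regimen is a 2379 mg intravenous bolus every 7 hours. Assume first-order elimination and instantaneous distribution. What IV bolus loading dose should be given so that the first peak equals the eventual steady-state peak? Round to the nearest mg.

f = (1/2)^(7/10) ≈ 0.615572; accumulation ratio R = 1/(1−f) ≈ 2.60127.
Loading dose to hit Cmax,ss on first dose: D_load = D_maint·R ≈ 2379 × 2.60127 ≈ 6188.42 mg.

6188 mg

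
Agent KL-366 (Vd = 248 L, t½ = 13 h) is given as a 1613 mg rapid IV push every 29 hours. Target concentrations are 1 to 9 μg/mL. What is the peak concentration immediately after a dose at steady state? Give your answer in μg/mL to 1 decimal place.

8.3 μg/mL

k = ln2/t½ = ln2/13 ≈ 0.053319 h⁻¹; fraction remaining f = e^(−kτ) = e^(−0.053319×29) ≈ 0.2130.
At steady state, accumulation factor R = 1/(1 − e^(−kτ)) ≈ 1.2706.
Each bolus raises the concentration by D/Vd = 1613/248 ≈ 6.504 μg/mL.
Steady-state peak Cmax,ss = C₀·R ≈ 6.504 × 1.2706 ≈ 8.264 μg/mL.
Peak 8.3 μg/mL vs MTC 9 μg/mL: below toxic threshold.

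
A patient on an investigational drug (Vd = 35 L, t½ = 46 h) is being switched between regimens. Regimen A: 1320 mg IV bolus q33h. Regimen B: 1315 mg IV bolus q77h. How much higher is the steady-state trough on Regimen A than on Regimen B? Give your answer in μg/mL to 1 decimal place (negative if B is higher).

41.4 μg/mL

Regimen A: f = (1/2)^(33/46) ≈ 0.6082; Cmin,ss = (1320/35)·f/(1−f) ≈ 58.545 μg/mL.
Regimen B: f = (1/2)^(77/46) ≈ 0.3134; Cmin,ss = (1315/35)·f/(1−f) ≈ 17.150 μg/mL.
Difference ≈ 58.545 − 17.150 ≈ 41.395 μg/mL.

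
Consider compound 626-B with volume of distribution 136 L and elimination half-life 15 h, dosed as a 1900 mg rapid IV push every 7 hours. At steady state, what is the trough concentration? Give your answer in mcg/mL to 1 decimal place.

Over one 7-h interval, 7/15 ≈ 0.46667 half-lives elapse, leaving f ≈ 0.7236 of each dose.
At steady state, accumulation factor R = 1/(1 − e^(−kτ)) ≈ 3.6179.
Each bolus raises the concentration by D/Vd = 1900/136 ≈ 13.971 mcg/mL.
Steady-state peak Cmax,ss = C₀·R ≈ 13.971 × 3.6179 ≈ 50.546 mcg/mL.
One interval later, Cmin,ss = Cmax,ss·e^(−kτ) ≈ 50.546 × 0.7236 ≈ 36.575 mcg/mL.

36.6 mcg/mL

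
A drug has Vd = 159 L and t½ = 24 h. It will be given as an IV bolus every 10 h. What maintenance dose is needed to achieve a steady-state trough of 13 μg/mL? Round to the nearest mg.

692 mg

τ/t½ = 10/24 ≈ 0.41667, so f = (1/2)^(10/24) ≈ 0.749154.
Cmin,ss = (D/Vd)·f/(1−f), so D = Cmin,ss·Vd·(1−f)/f.
D = 13 × 159 × (1−f)/f ≈ 13 × 159 × 0.33484 ≈ 692.11 mg.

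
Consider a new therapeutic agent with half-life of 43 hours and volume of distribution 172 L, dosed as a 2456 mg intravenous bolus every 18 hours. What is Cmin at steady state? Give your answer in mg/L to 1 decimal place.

k = ln2/t½ = ln2/43 ≈ 0.016120 h⁻¹; fraction remaining f = e^(−kτ) = e^(−0.016120×18) ≈ 0.7481.
Each bolus raises the concentration by D/Vd = 2456/172 ≈ 14.279 mg/L.
Steady-state trough Cmin,ss = C₀·f/(1−f) ≈ 14.279 × 0.7481/0.2519 ≈ 42.406 mg/L.

42.4 mg/L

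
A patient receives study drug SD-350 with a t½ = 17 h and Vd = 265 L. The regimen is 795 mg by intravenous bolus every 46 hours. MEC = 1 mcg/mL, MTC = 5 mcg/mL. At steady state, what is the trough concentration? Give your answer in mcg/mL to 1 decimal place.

k = ln2/t½ = ln2/17 ≈ 0.040773 h⁻¹; fraction remaining f = e^(−kτ) = e^(−0.040773×46) ≈ 0.1533.
Single-dose peak C₀ = D/Vd = 795/265 ≈ 3.000 mcg/mL.
Steady-state trough Cmin,ss = C₀·f/(1−f) ≈ 3.000 × 0.1533/0.8467 ≈ 0.543 mcg/mL.
Trough 0.5 mcg/mL vs MEC 1 mcg/mL: subtherapeutic.

0.5 mcg/mL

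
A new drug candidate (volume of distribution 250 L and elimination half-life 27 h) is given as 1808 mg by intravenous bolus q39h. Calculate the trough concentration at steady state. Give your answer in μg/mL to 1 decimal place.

4.2 μg/mL

k = ln2/t½ = ln2/27 ≈ 0.025672 h⁻¹; fraction remaining f = e^(−kτ) = e^(−0.025672×39) ≈ 0.3674.
At steady state, accumulation factor R = 1/(1 − e^(−kτ)) ≈ 1.5808.
Single-dose peak C₀ = D/Vd = 1808/250 ≈ 7.232 μg/mL.
Cmax,ss = C₀/(1 − f) ≈ 7.232/0.6326 ≈ 11.432 μg/mL.
Steady-state trough Cmin,ss = Cmax,ss·f ≈ 11.432 × 0.3674 ≈ 4.200 μg/mL.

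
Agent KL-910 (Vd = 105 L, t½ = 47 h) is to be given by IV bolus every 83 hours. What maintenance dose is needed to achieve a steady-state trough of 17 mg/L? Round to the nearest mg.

4286 mg

τ/t½ = 83/47 ≈ 1.766, so f = (1/2)^(83/47) ≈ 0.294031.
Cmin,ss = (D/Vd)·f/(1−f), so D = Cmin,ss·Vd·(1−f)/f.
D = 17 × 105 × (1−f)/f ≈ 17 × 105 × 2.40100 ≈ 4285.78 mg.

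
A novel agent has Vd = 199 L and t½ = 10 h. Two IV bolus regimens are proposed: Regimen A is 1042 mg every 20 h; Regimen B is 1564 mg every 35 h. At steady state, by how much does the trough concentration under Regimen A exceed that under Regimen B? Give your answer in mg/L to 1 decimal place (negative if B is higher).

1.0 mg/L

Regimen A: f = (1/2)^(20/10) ≈ 0.2500; Cmin,ss = (1042/199)·f/(1−f) ≈ 1.745 mg/L.
Regimen B: f = (1/2)^(35/10) ≈ 0.0884; Cmin,ss = (1564/199)·f/(1−f) ≈ 0.762 mg/L.
Difference ≈ 1.745 − 0.762 ≈ 0.983 mg/L.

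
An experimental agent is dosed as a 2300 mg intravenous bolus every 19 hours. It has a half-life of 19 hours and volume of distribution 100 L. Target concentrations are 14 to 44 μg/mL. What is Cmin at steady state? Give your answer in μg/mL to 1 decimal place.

τ = 19 h = 1 half-life, so f = (1/2)^1 = 0.5.
At steady state, R = 1/(1 − 0.5) = 2/1.
Single-dose peak C₀ = D/Vd = 2300/100 = 23 μg/mL.
Steady-state peak Cmax,ss = C₀·R = 23 × 2/1 ≈ 46.000 μg/mL.
Steady-state trough Cmin,ss = Cmax,ss·f ≈ 46.000 × 0.5 ≈ 23.000 μg/mL.
Trough 23.0 μg/mL vs MEC 14 μg/mL: adequate.

23.0 μg/mL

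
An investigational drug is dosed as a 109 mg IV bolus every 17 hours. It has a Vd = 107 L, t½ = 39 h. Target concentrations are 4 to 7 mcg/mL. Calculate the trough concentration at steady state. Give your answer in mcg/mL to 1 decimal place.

2.9 mcg/mL

τ/t½ = 17/39 ≈ 0.4359, so fraction remaining f = (1/2)^(17/39) ≈ 0.7392.
Accumulation ratio R = 1/(1 − f) ≈ 1/0.2608 ≈ 3.8344.
Each bolus raises the concentration by D/Vd = 109/107 ≈ 1.019 mcg/mL.
Steady-state peak Cmax,ss = C₀·R ≈ 1.019 × 3.8344 ≈ 3.907 mcg/mL.
Steady-state trough Cmin,ss = Cmax,ss·f ≈ 3.907 × 0.7392 ≈ 2.888 mcg/mL.
Trough 2.9 mcg/mL vs MEC 4 mcg/mL: subtherapeutic.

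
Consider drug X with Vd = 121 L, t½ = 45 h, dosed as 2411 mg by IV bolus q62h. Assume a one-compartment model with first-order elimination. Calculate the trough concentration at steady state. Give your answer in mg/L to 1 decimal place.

Over one 62-h interval, 62/45 ≈ 1.3778 half-lives elapse, leaving f ≈ 0.3848 of each dose.
At steady state, accumulation factor R = 1/(1 − e^(−kτ)) ≈ 1.6255.
Single-dose peak C₀ = D/Vd = 2411/121 ≈ 19.926 mg/L.
Steady-state peak Cmax,ss = C₀·R ≈ 19.926 × 1.6255 ≈ 32.390 mg/L.
One interval later, Cmin,ss = Cmax,ss·e^(−kτ) ≈ 32.390 × 0.3848 ≈ 12.464 mg/L.

12.5 mg/L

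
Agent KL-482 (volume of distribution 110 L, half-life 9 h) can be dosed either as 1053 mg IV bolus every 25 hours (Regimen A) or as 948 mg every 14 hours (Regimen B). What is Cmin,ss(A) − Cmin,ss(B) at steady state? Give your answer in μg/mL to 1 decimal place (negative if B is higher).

Regimen A: f = (1/2)^(25/9) ≈ 0.1458; Cmin,ss = (1053/110)·f/(1−f) ≈ 1.634 μg/mL.
Regimen B: f = (1/2)^(14/9) ≈ 0.3402; Cmin,ss = (948/110)·f/(1−f) ≈ 4.444 μg/mL.
Difference ≈ 1.634 − 4.444 ≈ -2.810 μg/mL.

-2.8 μg/mL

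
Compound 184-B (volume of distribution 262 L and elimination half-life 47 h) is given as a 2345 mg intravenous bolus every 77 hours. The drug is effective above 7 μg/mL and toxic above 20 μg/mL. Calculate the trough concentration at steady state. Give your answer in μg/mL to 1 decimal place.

4.2 μg/mL

k = ln2/t½ = ln2/47 ≈ 0.014748 h⁻¹; fraction remaining f = e^(−kτ) = e^(−0.014748×77) ≈ 0.3212.
Single-dose peak C₀ = D/Vd = 2345/262 ≈ 8.950 μg/mL.
Steady-state trough Cmin,ss = C₀·f/(1−f) ≈ 8.950 × 0.3212/0.6788 ≈ 4.235 μg/mL.
Trough 4.2 μg/mL vs MEC 7 μg/mL: subtherapeutic.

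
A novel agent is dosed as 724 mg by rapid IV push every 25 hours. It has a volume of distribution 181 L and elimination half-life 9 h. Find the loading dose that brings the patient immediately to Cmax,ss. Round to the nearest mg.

848 mg

f = (1/2)^(25/9) ≈ 0.145816; accumulation ratio R = 1/(1−f) ≈ 1.17071.
Loading dose to hit Cmax,ss on first dose: D_load = D_maint·R ≈ 724 × 1.17071 ≈ 847.59 mg.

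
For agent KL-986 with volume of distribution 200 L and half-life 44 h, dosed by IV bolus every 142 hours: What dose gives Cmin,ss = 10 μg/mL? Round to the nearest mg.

τ/t½ = 142/44 ≈ 3.2273, so f = (1/2)^(142/44) ≈ 0.106781.
Cmin,ss = (D/Vd)·f/(1−f), so D = Cmin,ss·Vd·(1−f)/f.
D = 10 × 200 × (1−f)/f ≈ 10 × 200 × 8.36496 ≈ 16729.92 mg.

16730 mg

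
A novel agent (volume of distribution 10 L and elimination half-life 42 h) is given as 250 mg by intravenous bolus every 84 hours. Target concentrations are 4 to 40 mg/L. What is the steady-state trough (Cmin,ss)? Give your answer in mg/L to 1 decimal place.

8.3 mg/L

The dosing interval is 2 half-lives, so f = 2^(−2) = 0.25.
At steady state, R = 1/(1 − 0.25) = 4/3.
Single-dose peak C₀ = D/Vd = 250/10 = 25 mg/L.
Steady-state peak Cmax,ss = C₀·R = 25 × 4/3 ≈ 33.333 mg/L.
Steady-state trough Cmin,ss = Cmax,ss·f ≈ 33.333 × 0.25 ≈ 8.333 mg/L.
Trough 8.3 mg/L vs MEC 4 mg/L: adequate.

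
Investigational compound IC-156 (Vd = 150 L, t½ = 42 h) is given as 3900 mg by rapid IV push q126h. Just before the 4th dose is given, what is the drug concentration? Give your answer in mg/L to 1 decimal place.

f = (1/2)^(τ/t½) = (1/2)^(126/42) ≈ 0.1250.
C₀ = D/Vd = 3900/150 ≈ 26.000 mg/L.
Before the 4th dose, 3 doses have been given. Superposition: Cmin = C₀·(f + f² + … + f^3).
≈ 26.000 × (0.1250 + 0.0156 + 0.0020) ≈ 26.000 × 0.1426 ≈ 3.708 mg/L.

3.7 mg/L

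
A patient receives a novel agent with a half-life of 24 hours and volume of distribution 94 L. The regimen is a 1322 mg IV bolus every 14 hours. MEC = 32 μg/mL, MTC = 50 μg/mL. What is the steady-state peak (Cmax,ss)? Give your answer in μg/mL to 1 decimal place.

42.3 μg/mL

Over one 14-h interval, 14/24 ≈ 0.58333 half-lives elapse, leaving f ≈ 0.6674 of each dose.
At steady state, accumulation factor R = 1/(1 − e^(−kτ)) ≈ 3.0066.
Single-dose peak C₀ = D/Vd = 1322/94 ≈ 14.064 μg/mL.
Cmax,ss = C₀/(1 − f) ≈ 14.064/0.3326 ≈ 42.285 μg/mL.
Peak 42.3 μg/mL vs MTC 50 μg/mL: below toxic threshold.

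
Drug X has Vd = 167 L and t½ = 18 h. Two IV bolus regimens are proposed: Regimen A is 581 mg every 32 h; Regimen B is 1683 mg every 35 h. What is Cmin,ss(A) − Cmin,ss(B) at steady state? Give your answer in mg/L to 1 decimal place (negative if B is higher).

Regimen A: f = (1/2)^(32/18) ≈ 0.2916; Cmin,ss = (581/167)·f/(1−f) ≈ 1.432 mg/L.
Regimen B: f = (1/2)^(35/18) ≈ 0.2598; Cmin,ss = (1683/167)·f/(1−f) ≈ 3.537 mg/L.
Difference ≈ 1.432 − 3.537 ≈ -2.105 mg/L.

-2.1 mg/L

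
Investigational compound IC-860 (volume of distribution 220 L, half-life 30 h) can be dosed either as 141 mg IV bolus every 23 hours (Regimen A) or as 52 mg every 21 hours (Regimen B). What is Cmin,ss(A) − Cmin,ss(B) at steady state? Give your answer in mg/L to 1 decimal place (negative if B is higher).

Regimen A: f = (1/2)^(23/30) ≈ 0.5878; Cmin,ss = (141/220)·f/(1−f) ≈ 0.914 mg/L.
Regimen B: f = (1/2)^(21/30) ≈ 0.6156; Cmin,ss = (52/220)·f/(1−f) ≈ 0.379 mg/L.
Difference ≈ 0.914 − 0.379 ≈ 0.535 mg/L.

0.5 mg/L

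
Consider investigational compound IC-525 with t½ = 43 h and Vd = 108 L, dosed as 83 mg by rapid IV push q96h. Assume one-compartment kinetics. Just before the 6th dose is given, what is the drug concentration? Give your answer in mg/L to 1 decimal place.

f = (1/2)^(τ/t½) = (1/2)^(96/43) ≈ 0.2128.
C₀ = D/Vd = 83/108 ≈ 0.769 mg/L.
Before the 6th dose, 5 doses have been given. Superposition: Cmin = C₀·(f + f² + … + f^5).
≈ 0.769 × (0.2128 + 0.0453 + 0.0096 + 0.0021 + 0.0004) ≈ 0.769 × 0.2702 ≈ 0.208 mg/L.

0.2 mg/L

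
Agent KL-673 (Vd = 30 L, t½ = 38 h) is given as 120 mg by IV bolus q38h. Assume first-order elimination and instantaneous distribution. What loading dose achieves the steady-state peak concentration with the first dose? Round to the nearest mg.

240 mg

f = (1/2)^(38/38) ≈ 0.500000; accumulation ratio R = 1/(1−f) ≈ 2.00000.
Loading dose to hit Cmax,ss on first dose: D_load = D_maint·R ≈ 120 × 2.00000 ≈ 240.00 mg.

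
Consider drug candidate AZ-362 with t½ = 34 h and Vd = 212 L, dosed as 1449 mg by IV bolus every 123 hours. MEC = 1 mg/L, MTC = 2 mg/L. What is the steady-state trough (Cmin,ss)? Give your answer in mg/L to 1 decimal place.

τ/t½ = 123/34 ≈ 3.6176, so fraction remaining f = (1/2)^(123/34) ≈ 0.0815.
Single-dose peak C₀ = D/Vd = 1449/212 ≈ 6.835 mg/L.
Steady-state trough Cmin,ss = C₀·f/(1−f) ≈ 6.835 × 0.0815/0.9185 ≈ 0.606 mg/L.
Trough 0.6 mg/L vs MEC 1 mg/L: subtherapeutic.

0.6 mg/L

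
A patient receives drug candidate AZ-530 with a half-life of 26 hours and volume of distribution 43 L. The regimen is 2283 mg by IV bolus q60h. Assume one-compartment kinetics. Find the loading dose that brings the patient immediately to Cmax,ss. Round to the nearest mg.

2861 mg

f = (1/2)^(60/26) ≈ 0.201983; accumulation ratio R = 1/(1−f) ≈ 1.25311.
Loading dose to hit Cmax,ss on first dose: D_load = D_maint·R ≈ 2283 × 1.25311 ≈ 2860.85 mg.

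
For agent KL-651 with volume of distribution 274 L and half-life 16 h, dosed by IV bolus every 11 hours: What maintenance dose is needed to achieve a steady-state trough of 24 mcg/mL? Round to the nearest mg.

4015 mg

τ/t½ = 11/16 ≈ 0.6875, so f = (1/2)^(11/16) ≈ 0.620929.
Cmin,ss = (D/Vd)·f/(1−f), so D = Cmin,ss·Vd·(1−f)/f.
D = 24 × 274 × (1−f)/f ≈ 24 × 274 × 0.61049 ≈ 4014.58 mg.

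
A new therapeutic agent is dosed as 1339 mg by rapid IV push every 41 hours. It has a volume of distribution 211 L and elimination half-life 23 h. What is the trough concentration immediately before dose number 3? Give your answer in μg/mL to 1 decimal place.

2.4 μg/mL

f = (1/2)^(τ/t½) = (1/2)^(41/23) ≈ 0.2907.
C₀ = D/Vd = 1339/211 ≈ 6.346 μg/mL.
Before the 3rd dose, 2 doses have been given. Superposition: Cmin = C₀·(f + f²).
≈ 6.346 × (0.2907 + 0.0845) ≈ 6.346 × 0.3752 ≈ 2.381 μg/mL.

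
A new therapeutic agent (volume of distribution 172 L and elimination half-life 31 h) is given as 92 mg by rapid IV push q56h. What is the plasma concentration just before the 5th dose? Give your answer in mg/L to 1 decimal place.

0.2 mg/L

f = (1/2)^(τ/t½) = (1/2)^(56/31) ≈ 0.2859.
C₀ = D/Vd = 92/172 ≈ 0.535 mg/L.
Before the 5th dose, 4 doses have been given. Superposition: Cmin = C₀·(f + f² + … + f^4).
≈ 0.535 × (0.2859 + 0.0817 + 0.0234 + 0.0067) ≈ 0.535 × 0.3977 ≈ 0.213 mg/L.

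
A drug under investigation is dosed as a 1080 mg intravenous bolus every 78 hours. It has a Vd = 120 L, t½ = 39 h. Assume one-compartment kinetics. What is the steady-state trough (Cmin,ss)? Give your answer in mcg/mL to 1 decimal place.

3.0 mcg/mL

The dosing interval is 2 half-lives, so f = 2^(−2) = 0.25.
Accumulation ratio R = 1/(1 − f) = 1/0.75 = 4/3.
Single-dose peak C₀ = D/Vd = 1080/120 = 9 mcg/mL.
Steady-state peak Cmax,ss = C₀·R = 9 × 4/3 ≈ 12.000 mcg/mL.
Steady-state trough Cmin,ss = Cmax,ss·f ≈ 12.000 × 0.25 ≈ 3.000 mcg/mL.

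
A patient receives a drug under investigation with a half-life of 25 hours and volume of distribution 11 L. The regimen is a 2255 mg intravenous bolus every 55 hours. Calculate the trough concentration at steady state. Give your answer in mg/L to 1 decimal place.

Over one 55-h interval, 55/25 ≈ 2.2 half-lives elapse, leaving f ≈ 0.2176 of each dose.
Accumulation ratio R = 1/(1 − f) ≈ 1/0.7824 ≈ 1.2781.
Each bolus raises the concentration by D/Vd = 2255/11 ≈ 205.000 mg/L.
Steady-state peak Cmax,ss = C₀·R ≈ 205.000 × 1.2781 ≈ 262.010 mg/L.
Steady-state trough Cmin,ss = Cmax,ss·f ≈ 262.010 × 0.2176 ≈ 57.013 mg/L.

57.0 mg/L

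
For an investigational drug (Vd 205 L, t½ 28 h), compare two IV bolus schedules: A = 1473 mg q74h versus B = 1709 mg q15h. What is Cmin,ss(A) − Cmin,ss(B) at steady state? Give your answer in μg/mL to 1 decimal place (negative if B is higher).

Regimen A: f = (1/2)^(74/28) ≈ 0.1601; Cmin,ss = (1473/205)·f/(1−f) ≈ 1.370 μg/mL.
Regimen B: f = (1/2)^(15/28) ≈ 0.6898; Cmin,ss = (1709/205)·f/(1−f) ≈ 18.538 μg/mL.
Difference ≈ 1.370 − 18.538 ≈ -17.168 μg/mL.

-17.2 μg/mL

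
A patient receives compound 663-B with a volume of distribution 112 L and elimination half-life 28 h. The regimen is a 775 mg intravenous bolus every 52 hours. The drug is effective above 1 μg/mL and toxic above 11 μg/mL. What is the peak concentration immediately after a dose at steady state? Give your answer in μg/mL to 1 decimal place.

9.6 μg/mL

k = ln2/t½ = ln2/28 ≈ 0.024755 h⁻¹; fraction remaining f = e^(−kτ) = e^(−0.024755×52) ≈ 0.2760.
At steady state, accumulation factor R = 1/(1 − e^(−kτ)) ≈ 1.3812.
Each bolus raises the concentration by D/Vd = 775/112 ≈ 6.920 μg/mL.
Cmax,ss = C₀/(1 − f) ≈ 6.920/0.7240 ≈ 9.558 μg/mL.
Peak 9.6 μg/mL vs MTC 11 μg/mL: below toxic threshold.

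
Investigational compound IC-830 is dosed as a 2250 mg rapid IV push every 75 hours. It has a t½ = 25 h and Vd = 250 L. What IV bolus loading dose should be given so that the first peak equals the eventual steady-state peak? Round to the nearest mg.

f = (1/2)^(75/25) ≈ 0.125000; accumulation ratio R = 1/(1−f) ≈ 1.14286.
Loading dose to hit Cmax,ss on first dose: D_load = D_maint·R ≈ 2250 × 1.14286 ≈ 2571.43 mg.

2571 mg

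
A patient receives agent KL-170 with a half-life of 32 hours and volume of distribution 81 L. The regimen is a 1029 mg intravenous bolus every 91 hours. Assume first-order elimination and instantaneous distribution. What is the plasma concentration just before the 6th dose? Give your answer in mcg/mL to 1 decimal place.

2.1 mcg/mL

f = (1/2)^(τ/t½) = (1/2)^(91/32) ≈ 0.1393.
C₀ = D/Vd = 1029/81 ≈ 12.704 mcg/mL.
Before the 6th dose, 5 doses have been given. Superposition: Cmin = C₀·(f + f² + … + f^5).
≈ 12.704 × (0.1393 + 0.0194 + 0.0027 + 0.0004 + 0.0001) ≈ 12.704 × 0.1619 ≈ 2.057 mcg/mL.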